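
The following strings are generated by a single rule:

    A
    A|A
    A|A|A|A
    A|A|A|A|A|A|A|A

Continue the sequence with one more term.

Every step duplicates the string with '|' between the halves.
So the next term is two copies of A|A|A|A|A|A|A|A with '|' between the halves.

A|A|A|A|A|A|A|A|A|A|A|A|A|A|A|A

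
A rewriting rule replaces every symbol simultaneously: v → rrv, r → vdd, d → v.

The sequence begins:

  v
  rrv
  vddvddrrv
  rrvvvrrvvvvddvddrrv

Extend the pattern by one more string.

vddvddrrvrrvrrvvddvddrrvrrvrrvrrvvvrrvvvvddvddrrv

φ(rrvvvrrvvvvddvddrrv) expands symbol-by-symbol to vdd vdd rrv rrv rrv vdd vdd rrv rrv rrv rrv v v rrv v v vdd vdd rrv; joining the 19 pieces gives the next term.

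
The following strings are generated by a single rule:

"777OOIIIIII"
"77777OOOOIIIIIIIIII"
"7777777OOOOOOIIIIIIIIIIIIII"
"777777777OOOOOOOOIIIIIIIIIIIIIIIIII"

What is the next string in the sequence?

77777777777OOOOOOOOOOIIIIIIIIIIIIIIIIIIIIII

The n-th term is 2n+1 7's then 2n O's then 4n+2 I's (n = 1, 2, …).
For the next term, n = 5, so the run lengths are 11, 10, 22.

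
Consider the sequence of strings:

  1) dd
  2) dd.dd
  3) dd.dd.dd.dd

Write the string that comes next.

s(k+1) = s(k)·.·s(k) — each term doubles the last with '.' between the halves.
One more doubling of dd.dd.dd.dd gives the answer.

dd.dd.dd.dd.dd.dd.dd.dd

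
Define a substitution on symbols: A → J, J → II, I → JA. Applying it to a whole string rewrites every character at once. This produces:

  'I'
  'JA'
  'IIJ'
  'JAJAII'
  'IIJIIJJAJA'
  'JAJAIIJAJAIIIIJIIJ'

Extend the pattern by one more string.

Replace each of the 18 characters of JAJAIIJAJAIIIIJIIJ in place — II J II J JA JA II J II J JA JA JA JA II JA JA II — and concatenate.

IIJIIJJAJAIIJIIJJAJAJAJAIIJAJAII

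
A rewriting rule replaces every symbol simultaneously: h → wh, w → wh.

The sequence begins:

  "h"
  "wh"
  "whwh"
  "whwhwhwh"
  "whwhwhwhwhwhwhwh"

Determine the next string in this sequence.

Applying the rule to each of the 16 symbols of whwhwhwhwhwhwhwh gives the pieces wh wh wh wh wh wh wh wh wh wh wh wh wh wh wh wh, which concatenate to the answer.

whwhwhwhwhwhwhwhwhwhwhwhwhwhwhwh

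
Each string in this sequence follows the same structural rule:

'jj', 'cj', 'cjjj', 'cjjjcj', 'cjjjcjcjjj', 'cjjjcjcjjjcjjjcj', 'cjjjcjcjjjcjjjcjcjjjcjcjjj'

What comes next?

Each term (from the third on) is the previous term followed by the one before it: term 3 = cj·jj = cjjj.
The next term joins cjjjcjcjjjcjjjcjcjjjcjcjjj and cjjjcjcjjjcjjjcj.

cjjjcjcjjjcjjjcjcjjjcjcjjjcjjjcjcjjjcjjjcj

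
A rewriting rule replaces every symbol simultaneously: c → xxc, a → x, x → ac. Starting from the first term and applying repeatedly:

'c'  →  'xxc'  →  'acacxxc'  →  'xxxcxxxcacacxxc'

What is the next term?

acacacxxcacacacxxcxxxcxxxcacacxxc

Replace each of the 15 characters of xxxcxxxcacacxxc in place — ac ac ac xxc ac ac ac xxc x xxc x xxc ac ac xxc — and concatenate.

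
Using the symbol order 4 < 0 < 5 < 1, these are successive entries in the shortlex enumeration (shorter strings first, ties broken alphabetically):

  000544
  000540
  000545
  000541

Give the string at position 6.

000500

Advancing 2 positions from 000541 through 000541 → 000504 reaches term 6.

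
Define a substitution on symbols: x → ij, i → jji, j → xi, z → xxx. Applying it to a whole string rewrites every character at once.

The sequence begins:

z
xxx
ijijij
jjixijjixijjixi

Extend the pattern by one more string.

Applying the rule to each of the 15 symbols of jjixijjixijjixi gives the pieces xi xi jji ij jji xi xi jji ij jji xi xi jji ij jji, which concatenate to the answer.

xixijjiijjjixixijjiijjjixixijjiijjji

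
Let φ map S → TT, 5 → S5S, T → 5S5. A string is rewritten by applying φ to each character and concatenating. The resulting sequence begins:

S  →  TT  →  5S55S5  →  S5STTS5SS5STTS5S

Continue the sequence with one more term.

TTS5STT5S55S5TTS5STTTTS5STT5S55S5TTS5STT

Replace each of the 16 characters of S5STTS5SS5STTS5S in place — TT S5S TT 5S5 5S5 TT S5S TT TT S5S TT 5S5 5S5 TT S5S TT — and concatenate.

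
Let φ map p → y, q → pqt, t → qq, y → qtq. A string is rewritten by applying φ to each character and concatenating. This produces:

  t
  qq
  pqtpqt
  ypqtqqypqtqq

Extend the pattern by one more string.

Expanding ypqtqqypqtqq: y→qtq, p→y, q→pqt, t→qq, q→pqt, q→pqt, y→qtq, p→y, q→pqt, t→qq, q→pqt, q→pqt. Concatenated: qtq y pqt qq pqt pqt qtq y pqt qq pqt pqt.

qtqypqtqqpqtpqtqtqypqtqqpqtpqt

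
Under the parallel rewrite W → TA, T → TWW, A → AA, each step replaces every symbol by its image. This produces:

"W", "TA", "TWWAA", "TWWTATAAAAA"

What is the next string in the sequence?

Expanding TWWTATAAAAA: T→TWW, W→TA, W→TA, T→TWW, A→AA, T→TWW, A→AA, A→AA, A→AA, A→AA, A→AA. Concatenated: TWW TA TA TWW AA TWW AA AA AA AA AA.

TWWTATATWWAATWWAAAAAAAAAA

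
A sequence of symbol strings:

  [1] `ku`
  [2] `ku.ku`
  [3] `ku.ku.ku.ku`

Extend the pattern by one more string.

ku.ku.ku.ku.ku.ku.ku.ku

Every step duplicates the string with '.' between the halves.
So the next term is two copies of ku.ku.ku.ku with '.' between the halves.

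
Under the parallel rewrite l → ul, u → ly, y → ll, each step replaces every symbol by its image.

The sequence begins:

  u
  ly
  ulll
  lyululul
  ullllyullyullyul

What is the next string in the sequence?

Applying the rule to each of the 16 symbols of ullllyullyullyul gives the pieces ly ul ul ul ul ll ly ul ul ll ly ul ul ll ly ul, which concatenate to the answer.

lyulululullllyulullllyulullllyul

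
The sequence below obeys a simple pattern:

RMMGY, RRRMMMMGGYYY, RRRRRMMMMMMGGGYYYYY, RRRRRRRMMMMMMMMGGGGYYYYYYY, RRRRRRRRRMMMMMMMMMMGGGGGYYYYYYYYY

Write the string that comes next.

The n-th term is 2n-1 R's then 2n M's then n G's then 2n-1 Y's (n = 1, 2, …).
Setting n = 6 gives 11, 12, 6, 11 characters in each block.

RRRRRRRRRRRMMMMMMMMMMMMGGGGGGYYYYYYYYYYY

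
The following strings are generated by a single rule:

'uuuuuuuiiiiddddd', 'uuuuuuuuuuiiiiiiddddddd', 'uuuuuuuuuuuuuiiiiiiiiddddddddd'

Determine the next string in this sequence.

Each string has the form u^{3n+1} i^{2n} d^{2n+1}, where the shown terms are n = 2, 3, 4.
For the next term, n = 5, so the run lengths are 16, 10, 11.

uuuuuuuuuuuuuuuuiiiiiiiiiiddddddddddd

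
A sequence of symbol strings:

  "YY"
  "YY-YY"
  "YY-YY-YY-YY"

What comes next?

s(k+1) = s(k)·-·s(k) — each term doubles the last with '-' between the halves.
Doubling YY-YY-YY-YY with '-' between the halves:

YY-YY-YY-YY-YY-YY-YY-YY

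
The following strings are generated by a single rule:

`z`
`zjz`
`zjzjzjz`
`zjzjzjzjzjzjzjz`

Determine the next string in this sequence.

s(k+1) = s(k)·j·s(k) — each term doubles the last with 'j' between the halves.
So the next term is two copies of zjzjzjzjzjzjzjz with 'j' between the halves.

zjzjzjzjzjzjzjzjzjzjzjzjzjzjzjz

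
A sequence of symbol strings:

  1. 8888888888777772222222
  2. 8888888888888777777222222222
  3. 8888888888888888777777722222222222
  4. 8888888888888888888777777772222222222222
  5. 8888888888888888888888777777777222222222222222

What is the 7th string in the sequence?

Term n consists of 3n+1 8's, followed by n+2 7's, followed by 2n+1 2's, where the shown terms are n = 3, 4, 5, 6, 7.
At n = 9 the blocks have lengths 28, 11, 19.

8888888888888888888888888888777777777772222222222222222222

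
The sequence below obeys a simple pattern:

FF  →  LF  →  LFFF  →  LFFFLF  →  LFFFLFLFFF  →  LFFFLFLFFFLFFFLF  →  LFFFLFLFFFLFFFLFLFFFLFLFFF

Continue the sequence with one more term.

This is a Fibonacci-style word recurrence s(k) = s(k−1)·s(k−2): e.g. LF·FF = LFFF.
The next term joins LFFFLFLFFFLFFFLFLFFFLFLFFF and LFFFLFLFFFLFFFLF.

LFFFLFLFFFLFFFLFLFFFLFLFFFLFFFLFLFFFLFFFLF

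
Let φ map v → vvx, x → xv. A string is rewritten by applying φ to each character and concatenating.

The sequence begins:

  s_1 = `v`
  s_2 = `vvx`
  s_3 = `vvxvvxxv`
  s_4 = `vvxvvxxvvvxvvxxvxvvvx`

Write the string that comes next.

Rewriting the 21 symbols of vvxvvxxvvvxvvxxvxvvvx one by one yields vvx vvx xv vvx vvx xv xv vvx vvx vvx xv vvx vvx xv xv vvx xv vvx vvx vvx xv; concatenated:

vvxvvxxvvvxvvxxvxvvvxvvxvvxxvvvxvvxxvxvvvxxvvvxvvxvvxxv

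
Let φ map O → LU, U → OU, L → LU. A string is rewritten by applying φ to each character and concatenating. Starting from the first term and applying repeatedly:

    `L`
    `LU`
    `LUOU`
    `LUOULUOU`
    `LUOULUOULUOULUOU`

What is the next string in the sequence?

Rewriting the 16 symbols of LUOULUOULUOULUOU one by one yields LU OU LU OU LU OU LU OU LU OU LU OU LU OU LU OU; concatenated:

LUOULUOULUOULUOULUOULUOULUOULUOU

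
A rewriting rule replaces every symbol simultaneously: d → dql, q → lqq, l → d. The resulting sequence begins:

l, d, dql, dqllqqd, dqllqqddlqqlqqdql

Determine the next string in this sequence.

Replace each of the 17 characters of dqllqqddlqqlqqdql in place — dql lqq d d lqq lqq dql dql d lqq lqq d lqq lqq dql lqq d — and concatenate.

dqllqqddlqqlqqdqldqldlqqlqqdlqqlqqdqllqqd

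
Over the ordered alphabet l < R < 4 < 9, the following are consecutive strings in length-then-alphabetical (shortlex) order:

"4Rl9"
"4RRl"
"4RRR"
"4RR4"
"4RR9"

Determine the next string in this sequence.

4R4l

The successor of 4RR9 increments the rightmost position that isn't already 9 and resets every position after it to l.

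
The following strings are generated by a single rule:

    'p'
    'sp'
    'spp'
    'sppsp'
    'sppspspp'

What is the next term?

Each term (from the third on) is the previous term followed by the one before it: term 3 = sp·p = spp.
Continuing: sppspspp · sppsp gives term 6.

sppspsppsppsp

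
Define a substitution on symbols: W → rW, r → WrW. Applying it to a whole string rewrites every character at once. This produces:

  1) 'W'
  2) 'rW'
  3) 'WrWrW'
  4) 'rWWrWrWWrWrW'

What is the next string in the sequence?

WrWrWrWWrWrWWrWrWrWWrWrWWrWrW

Rewriting each symbol of rWWrWrWWrWrW: r→WrW, W→rW, W→rW, r→WrW, W→rW, r→WrW, W→rW, W→rW, r→WrW, W→rW, r→WrW, W→rW, which concatenates to WrW rW rW WrW rW WrW rW rW WrW rW WrW rW.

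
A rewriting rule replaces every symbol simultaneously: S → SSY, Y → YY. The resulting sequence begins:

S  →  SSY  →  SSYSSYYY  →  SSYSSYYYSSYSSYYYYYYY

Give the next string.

Replace each of the 20 characters of SSYSSYYYSSYSSYYYYYYY in place — SSY SSY YY SSY SSY YY YY YY SSY SSY YY SSY SSY YY YY YY YY YY YY YY — and concatenate.

SSYSSYYYSSYSSYYYYYYYSSYSSYYYSSYSSYYYYYYYYYYYYYYY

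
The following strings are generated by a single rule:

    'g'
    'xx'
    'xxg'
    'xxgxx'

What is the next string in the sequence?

xxgxxxxg

This is a Fibonacci-style word recurrence s(k) = s(k−1)·s(k−2): e.g. xx·g = xxg.
The next term joins xxgxx and xxg.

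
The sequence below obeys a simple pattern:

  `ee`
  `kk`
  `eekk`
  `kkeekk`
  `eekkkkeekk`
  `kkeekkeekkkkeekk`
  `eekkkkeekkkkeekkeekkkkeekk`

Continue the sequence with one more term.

kkeekkeekkkkeekkeekkkkeekkkkeekkeekkkkeekk

From term 3 onward, concatenate the second-to-last term with the last: ee·kk = eekk, kk·eekk = kkeekk, …
The next term joins kkeekkeekkkkeekk and eekkkkeekkkkeekkeekkkkeekk.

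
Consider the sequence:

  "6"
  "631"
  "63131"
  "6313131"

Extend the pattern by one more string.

631313131

Every step adds 31 to the end: s(k+1) = s(k)·31.
So the next term is 6313131·31.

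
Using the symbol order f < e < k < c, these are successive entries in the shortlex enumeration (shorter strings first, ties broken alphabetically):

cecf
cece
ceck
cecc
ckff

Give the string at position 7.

Stepping forward 2 times from ckff: ckff → ckfe, then the target.

ckfk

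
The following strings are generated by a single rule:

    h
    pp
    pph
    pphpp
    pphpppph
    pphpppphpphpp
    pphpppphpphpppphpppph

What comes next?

Each term (from the third on) is the previous term followed by the one before it: term 3 = pp·h = pph.
The next term joins pphpppphpphpppphpppph and pphpppphpphpp.

pphpppphpphpppphpppphpphpppphpphpp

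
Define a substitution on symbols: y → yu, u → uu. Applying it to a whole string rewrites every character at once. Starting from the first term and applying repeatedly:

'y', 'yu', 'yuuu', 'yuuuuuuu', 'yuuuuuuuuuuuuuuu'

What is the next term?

Replace each of the 16 characters of yuuuuuuuuuuuuuuu in place — yu uu uu uu uu uu uu uu uu uu uu uu uu uu uu uu — and concatenate.

yuuuuuuuuuuuuuuuuuuuuuuuuuuuuuuu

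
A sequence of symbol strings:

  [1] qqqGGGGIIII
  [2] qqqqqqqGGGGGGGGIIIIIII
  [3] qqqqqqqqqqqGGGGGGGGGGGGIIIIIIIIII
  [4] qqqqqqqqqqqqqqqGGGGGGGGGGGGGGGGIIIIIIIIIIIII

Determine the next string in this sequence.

Reading off run lengths: q runs 3, 7, 11, 15; G runs 4, 8, 12, 16; I runs 4, 7, 10, 13 — each is linear in n (n = 1, 2, …).
For the next term, n = 5, so the run lengths are 19, 20, 16.

qqqqqqqqqqqqqqqqqqqGGGGGGGGGGGGGGGGGGGGIIIIIIIIIIIIIIII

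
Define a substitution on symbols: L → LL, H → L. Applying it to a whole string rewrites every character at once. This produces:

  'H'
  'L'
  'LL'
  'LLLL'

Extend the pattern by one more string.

LLLLLLLL

Expanding LLLL: L→LL, L→LL, L→LL, L→LL. Concatenated: LL LL LL LL.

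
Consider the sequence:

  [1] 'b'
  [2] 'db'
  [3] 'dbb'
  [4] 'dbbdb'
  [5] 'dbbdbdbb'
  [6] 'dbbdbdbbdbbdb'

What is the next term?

From term 3 onward, concatenate the last term with the second-to-last: db·b = dbb, dbb·db = dbbdb, …
Continuing: dbbdbdbbdbbdb · dbbdbdbb gives term 7.

dbbdbdbbdbbdbdbbdbdbb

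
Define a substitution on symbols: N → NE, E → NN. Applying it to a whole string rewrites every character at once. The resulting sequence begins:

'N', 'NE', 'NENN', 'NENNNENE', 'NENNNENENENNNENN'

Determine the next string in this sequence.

Rewriting the 16 symbols of NENNNENENENNNENN one by one yields NE NN NE NE NE NN NE NN NE NN NE NE NE NN NE NE; concatenated:

NENNNENENENNNENNNENNNENENENNNENE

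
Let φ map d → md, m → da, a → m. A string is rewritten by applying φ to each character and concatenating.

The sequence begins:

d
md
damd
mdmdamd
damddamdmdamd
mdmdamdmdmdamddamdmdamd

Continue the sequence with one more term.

Replace each of the 23 characters of mdmdamdmdmdamddamdmdamd in place — da md da md m da md da md da md m da md md m da md da md m da md — and concatenate.

damddamdmdamddamddamdmdamdmdmdamddamdmdamd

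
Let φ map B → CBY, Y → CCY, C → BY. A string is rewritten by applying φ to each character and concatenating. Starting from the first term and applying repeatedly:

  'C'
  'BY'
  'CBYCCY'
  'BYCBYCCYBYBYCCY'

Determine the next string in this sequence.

Rewriting the 15 symbols of BYCBYCCYBYBYCCY one by one yields CBY CCY BY CBY CCY BY BY CCY CBY CCY CBY CCY BY BY CCY; concatenated:

CBYCCYBYCBYCCYBYBYCCYCBYCCYCBYCCYBYBYCCY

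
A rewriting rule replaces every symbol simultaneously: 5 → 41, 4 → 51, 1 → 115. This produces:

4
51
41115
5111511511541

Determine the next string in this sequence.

Replace each of the 13 characters of 5111511511541 in place — 41 115 115 115 41 115 115 41 115 115 41 51 115 — and concatenate.

4111511511541115115411151154151115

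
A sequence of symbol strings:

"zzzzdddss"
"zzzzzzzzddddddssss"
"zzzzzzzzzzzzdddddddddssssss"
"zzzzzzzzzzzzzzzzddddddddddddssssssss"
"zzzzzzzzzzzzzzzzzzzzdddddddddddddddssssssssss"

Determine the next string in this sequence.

zzzzzzzzzzzzzzzzzzzzzzzzddddddddddddddddddssssssssssss

The n-th term is 4n z's then 3n d's then 2n s's (n = 1, 2, …).
At n = 6 the blocks have lengths 24, 18, 12.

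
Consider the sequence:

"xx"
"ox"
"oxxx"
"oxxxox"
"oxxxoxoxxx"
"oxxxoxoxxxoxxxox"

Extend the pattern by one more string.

From term 3 onward, concatenate the last term with the second-to-last: ox·xx = oxxx, oxxx·ox = oxxxox, …
Continuing: oxxxoxoxxxoxxxox · oxxxoxoxxx gives term 7.

oxxxoxoxxxoxxxoxoxxxoxoxxx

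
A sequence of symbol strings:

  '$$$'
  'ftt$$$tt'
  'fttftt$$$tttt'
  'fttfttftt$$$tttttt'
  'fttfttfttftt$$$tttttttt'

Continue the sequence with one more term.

Every step adds ftt to the front and tt to the end of the previous string.
Applying this once more to fttfttfttftt$$$tttttttt:

fttfttfttfttftt$$$tttttttttt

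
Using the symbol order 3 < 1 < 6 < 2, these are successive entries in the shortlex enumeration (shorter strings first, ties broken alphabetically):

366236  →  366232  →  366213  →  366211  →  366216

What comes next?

Treat 366216 as a base-4 numeral over the given alphabet and add one, carrying through any trailing 2's.

366212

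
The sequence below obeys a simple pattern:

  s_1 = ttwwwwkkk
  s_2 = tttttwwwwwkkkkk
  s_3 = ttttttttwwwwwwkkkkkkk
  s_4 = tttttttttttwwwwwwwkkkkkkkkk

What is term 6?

tttttttttttttttttwwwwwwwwwkkkkkkkkkkkkk

The n-th term is 3n-1 t's then n+3 w's then 2n+1 k's (n = 1, 2, …).
Setting n = 6 gives 17, 9, 13 characters in each block.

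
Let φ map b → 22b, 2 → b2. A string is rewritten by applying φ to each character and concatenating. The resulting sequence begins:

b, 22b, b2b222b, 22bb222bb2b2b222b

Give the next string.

Applying the rule to each of the 17 symbols of 22bb222bb2b2b222b gives the pieces b2 b2 22b 22b b2 b2 b2 22b 22b b2 22b b2 22b b2 b2 b2 22b, which concatenate to the answer.

b2b222b22bb2b2b222b22bb222bb222bb2b2b222b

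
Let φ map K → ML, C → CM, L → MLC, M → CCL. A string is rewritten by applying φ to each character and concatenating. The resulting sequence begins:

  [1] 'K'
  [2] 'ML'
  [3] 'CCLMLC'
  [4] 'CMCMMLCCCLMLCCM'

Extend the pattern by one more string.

Rewriting the 15 symbols of CMCMMLCCCLMLCCM one by one yields CM CCL CM CCL CCL MLC CM CM CM MLC CCL MLC CM CM CCL; concatenated:

CMCCLCMCCLCCLMLCCMCMCMMLCCCLMLCCMCMCCL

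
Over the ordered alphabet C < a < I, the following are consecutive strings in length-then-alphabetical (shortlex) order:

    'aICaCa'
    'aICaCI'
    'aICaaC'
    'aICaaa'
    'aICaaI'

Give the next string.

aICaIC

Find the rightmost character of aICaaI below I, bump it to the next letter, and reset everything to its right to C.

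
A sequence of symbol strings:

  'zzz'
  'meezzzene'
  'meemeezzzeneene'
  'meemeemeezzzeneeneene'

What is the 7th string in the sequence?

Every step adds mee to the front and ene to the end of the previous string.
From meemeemeezzzeneeneene, 3 further steps: meemeemeezzzeneeneene → meemeemeemeezzzeneeneeneene → meemeemeemeemeezzzeneeneeneeneene → (answer).

meemeemeemeemeemeezzzeneeneeneeneeneene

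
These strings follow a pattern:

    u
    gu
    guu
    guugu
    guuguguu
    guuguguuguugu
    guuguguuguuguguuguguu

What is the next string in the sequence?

guuguguuguuguguuguguuguuguguuguugu

Each term (from the third on) is the previous term followed by the one before it: term 3 = gu·u = guu.
So term 8 is guuguguuguuguguuguguu·guuguguuguugu.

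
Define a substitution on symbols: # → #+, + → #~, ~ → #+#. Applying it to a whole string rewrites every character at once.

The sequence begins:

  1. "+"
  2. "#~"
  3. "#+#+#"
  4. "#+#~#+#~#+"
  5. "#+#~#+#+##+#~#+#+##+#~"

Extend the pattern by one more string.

Replace each of the 22 characters of #+#~#+#+##+#~#+#+##+#~ in place — #+ #~ #+ #+# #+ #~ #+ #~ #+ #+ #~ #+ #+# #+ #~ #+ #~ #+ #+ #~ #+ #+# — and concatenate.

#+#~#+#+##+#~#+#~#+#+#~#+#+##+#~#+#~#+#+#~#+#+#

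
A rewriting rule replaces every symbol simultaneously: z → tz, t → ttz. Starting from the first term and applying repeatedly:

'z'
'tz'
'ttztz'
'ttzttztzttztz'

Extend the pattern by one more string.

ttzttztzttzttztzttztzttzttztzttztz

φ(ttzttztzttztz) expands symbol-by-symbol to ttz ttz tz ttz ttz tz ttz tz ttz ttz tz ttz tz; joining the 13 pieces gives the next term.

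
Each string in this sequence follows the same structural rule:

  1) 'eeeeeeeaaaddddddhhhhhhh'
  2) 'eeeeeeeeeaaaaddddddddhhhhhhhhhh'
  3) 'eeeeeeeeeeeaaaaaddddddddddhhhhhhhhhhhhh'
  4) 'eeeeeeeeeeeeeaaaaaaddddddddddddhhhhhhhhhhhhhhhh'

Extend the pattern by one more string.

Term n consists of 2n+1 e's, followed by n a's, followed by 2n d's, followed by 3n-2 h's, where the shown terms are n = 3, 4, 5, 6.
For the next term, n = 7, so the run lengths are 15, 7, 14, 19.

eeeeeeeeeeeeeeeaaaaaaaddddddddddddddhhhhhhhhhhhhhhhhhhh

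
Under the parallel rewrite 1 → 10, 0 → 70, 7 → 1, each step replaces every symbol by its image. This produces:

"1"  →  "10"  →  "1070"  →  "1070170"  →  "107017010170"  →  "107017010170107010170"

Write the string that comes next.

1070170101701070101701070170107010170

Replace each of the 21 characters of 107017010170107010170 in place — 10 70 1 70 10 1 70 10 70 10 1 70 10 70 1 70 10 70 10 1 70 — and concatenate.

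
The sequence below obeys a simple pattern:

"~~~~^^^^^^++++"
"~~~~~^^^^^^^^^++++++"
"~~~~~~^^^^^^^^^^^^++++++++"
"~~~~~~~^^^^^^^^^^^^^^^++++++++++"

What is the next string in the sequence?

~~~~~~~~^^^^^^^^^^^^^^^^^^++++++++++++

Term n consists of n+3 ~'s, followed by 3n+3 ^'s, followed by 2n+2 +'s (n = 1, 2, …).
Setting n = 5 gives 8, 18, 12 characters in each block.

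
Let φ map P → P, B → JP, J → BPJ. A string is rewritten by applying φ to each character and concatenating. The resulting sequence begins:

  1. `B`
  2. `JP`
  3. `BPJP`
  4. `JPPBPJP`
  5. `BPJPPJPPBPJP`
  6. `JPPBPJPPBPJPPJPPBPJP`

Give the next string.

Replace each of the 20 characters of JPPBPJPPBPJPPJPPBPJP in place — BPJ P P JP P BPJ P P JP P BPJ P P BPJ P P JP P BPJ P — and concatenate.

BPJPPJPPBPJPPJPPBPJPPBPJPPJPPBPJP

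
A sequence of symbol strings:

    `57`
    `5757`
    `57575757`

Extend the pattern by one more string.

Every step duplicates the string.
Doubling 57575757:

5757575757575757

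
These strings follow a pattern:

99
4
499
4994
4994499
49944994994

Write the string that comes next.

From term 3 onward, concatenate the last term with the second-to-last: 4·99 = 499, 499·4 = 4994, …
Continuing: 49944994994 · 4994499 gives term 7.

499449949944994499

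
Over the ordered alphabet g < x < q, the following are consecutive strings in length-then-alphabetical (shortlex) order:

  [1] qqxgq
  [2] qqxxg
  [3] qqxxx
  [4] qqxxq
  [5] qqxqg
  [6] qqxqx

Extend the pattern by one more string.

qqxqq

Find the rightmost character of qqxqx below q, bump it to the next letter, and reset everything to its right to g.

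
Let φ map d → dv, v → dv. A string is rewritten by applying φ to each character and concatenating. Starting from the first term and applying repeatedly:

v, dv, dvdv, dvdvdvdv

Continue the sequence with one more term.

dvdvdvdvdvdvdvdv

Expanding dvdvdvdv: d→dv, v→dv, d→dv, v→dv, d→dv, v→dv, d→dv, v→dv. Concatenated: dv dv dv dv dv dv dv dv.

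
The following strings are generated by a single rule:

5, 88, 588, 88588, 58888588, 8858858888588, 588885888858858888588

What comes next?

8858858888588588885888858858888588

This is a Fibonacci-style word recurrence s(k) = s(k−2)·s(k−1): e.g. 5·88 = 588.
So term 8 is 8858858888588·588885888858858888588.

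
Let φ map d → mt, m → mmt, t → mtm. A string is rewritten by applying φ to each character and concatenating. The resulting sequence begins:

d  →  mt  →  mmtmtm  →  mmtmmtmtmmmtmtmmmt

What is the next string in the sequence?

Applying the rule to each of the 18 symbols of mmtmmtmtmmmtmtmmmt gives the pieces mmt mmt mtm mmt mmt mtm mmt mtm mmt mmt mmt mtm mmt mtm mmt mmt mmt mtm, which concatenate to the answer.

mmtmmtmtmmmtmmtmtmmmtmtmmmtmmtmmtmtmmmtmtmmmtmmtmmtmtm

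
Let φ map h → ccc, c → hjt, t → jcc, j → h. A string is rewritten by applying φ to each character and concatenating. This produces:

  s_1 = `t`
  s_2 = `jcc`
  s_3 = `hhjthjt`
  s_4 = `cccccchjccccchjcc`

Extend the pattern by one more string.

hjthjthjthjthjthjtccchhjthjthjthjthjtccchhjthjt

φ(cccccchjccccchjcc) expands symbol-by-symbol to hjt hjt hjt hjt hjt hjt ccc h hjt hjt hjt hjt hjt ccc h hjt hjt; joining the 17 pieces gives the next term.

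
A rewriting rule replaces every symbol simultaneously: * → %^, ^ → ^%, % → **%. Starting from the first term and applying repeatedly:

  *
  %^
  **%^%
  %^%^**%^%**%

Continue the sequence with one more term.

**%^%**%^%%^%^**%^%**%%^%^**%

Expanding %^%^**%^%**%: %→**%, ^→^%, %→**%, ^→^%, *→%^, *→%^, %→**%, ^→^%, %→**%, *→%^, *→%^, %→**%. Concatenated: **% ^% **% ^% %^ %^ **% ^% **% %^ %^ **%.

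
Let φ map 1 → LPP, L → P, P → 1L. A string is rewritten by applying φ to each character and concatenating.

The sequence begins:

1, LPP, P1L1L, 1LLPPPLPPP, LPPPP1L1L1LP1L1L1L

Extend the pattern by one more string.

P1L1L1L1LLPPPLPPPLPPP1LLPPPLPPPLPPP

φ(LPPPP1L1L1LP1L1L1L) expands symbol-by-symbol to P 1L 1L 1L 1L LPP P LPP P LPP P 1L LPP P LPP P LPP P; joining the 18 pieces gives the next term.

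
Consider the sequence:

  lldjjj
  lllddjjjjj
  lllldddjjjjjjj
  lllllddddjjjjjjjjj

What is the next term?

Reading off run lengths: l runs 2, 3, 4, 5; d runs 1, 2, 3, 4; j runs 3, 5, 7, 9 — each is linear in n, where the shown terms are n = 2, 3, 4, 5.
For the next term, n = 6, so the run lengths are 6, 5, 11.

lllllldddddjjjjjjjjjjj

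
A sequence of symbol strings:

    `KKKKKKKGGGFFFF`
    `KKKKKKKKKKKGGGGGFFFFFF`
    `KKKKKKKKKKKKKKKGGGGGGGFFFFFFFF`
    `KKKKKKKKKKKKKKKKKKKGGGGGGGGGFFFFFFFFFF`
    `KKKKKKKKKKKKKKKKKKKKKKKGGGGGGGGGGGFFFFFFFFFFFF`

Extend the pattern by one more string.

Reading off run lengths: K runs 7, 11, 15, 19, 23; G runs 3, 5, 7, 9, 11; F runs 4, 6, 8, 10, 12 — each is linear in n (n = 1, 2, …).
For the next term, n = 6, so the run lengths are 27, 13, 14.

KKKKKKKKKKKKKKKKKKKKKKKKKKKGGGGGGGGGGGGGFFFFFFFFFFFFFF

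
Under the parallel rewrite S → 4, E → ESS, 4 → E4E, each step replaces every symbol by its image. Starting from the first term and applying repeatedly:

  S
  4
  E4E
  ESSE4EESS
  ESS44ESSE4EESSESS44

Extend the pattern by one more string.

φ(ESS44ESSE4EESSESS44) expands symbol-by-symbol to ESS 4 4 E4E E4E ESS 4 4 ESS E4E ESS ESS 4 4 ESS 4 4 E4E E4E; joining the 19 pieces gives the next term.

ESS44E4EE4EESS44ESSE4EESSESS44ESS44E4EE4E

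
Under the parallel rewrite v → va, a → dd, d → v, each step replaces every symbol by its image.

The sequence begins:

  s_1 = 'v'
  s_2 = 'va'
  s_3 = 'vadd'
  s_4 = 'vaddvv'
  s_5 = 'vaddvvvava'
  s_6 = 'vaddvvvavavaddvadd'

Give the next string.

Applying the rule to each of the 18 symbols of vaddvvvavavaddvadd gives the pieces va dd v v va va va dd va dd va dd v v va dd v v, which concatenate to the answer.

vaddvvvavavaddvaddvaddvvvaddvv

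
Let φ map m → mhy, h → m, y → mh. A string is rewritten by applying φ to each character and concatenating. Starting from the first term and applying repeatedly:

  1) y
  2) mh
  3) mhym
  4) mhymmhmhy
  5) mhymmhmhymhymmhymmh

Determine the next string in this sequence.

Rewriting the 19 symbols of mhymmhmhymhymmhymmh one by one yields mhy m mh mhy mhy m mhy m mh mhy m mh mhy mhy m mh mhy mhy m; concatenated:

mhymmhmhymhymmhymmhmhymmhmhymhymmhmhymhym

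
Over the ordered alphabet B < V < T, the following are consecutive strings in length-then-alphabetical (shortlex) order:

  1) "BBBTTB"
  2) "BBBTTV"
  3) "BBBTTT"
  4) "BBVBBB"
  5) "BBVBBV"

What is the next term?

The successor of BBVBBV increments the rightmost position that isn't already T and resets every position after it to B.

BBVBBT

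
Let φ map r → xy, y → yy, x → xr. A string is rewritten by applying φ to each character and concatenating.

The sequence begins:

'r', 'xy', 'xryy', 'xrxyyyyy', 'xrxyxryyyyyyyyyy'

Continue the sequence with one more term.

xrxyxryyxrxyyyyyyyyyyyyyyyyyyyyy

Replace each of the 16 characters of xrxyxryyyyyyyyyy in place — xr xy xr yy xr xy yy yy yy yy yy yy yy yy yy yy — and concatenate.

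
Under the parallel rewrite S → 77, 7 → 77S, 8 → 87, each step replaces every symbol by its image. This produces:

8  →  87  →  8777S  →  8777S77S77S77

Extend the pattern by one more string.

8777S77S77S7777S77S7777S77S7777S77S

Replace each of the 13 characters of 8777S77S77S77 in place — 87 77S 77S 77S 77 77S 77S 77 77S 77S 77 77S 77S — and concatenate.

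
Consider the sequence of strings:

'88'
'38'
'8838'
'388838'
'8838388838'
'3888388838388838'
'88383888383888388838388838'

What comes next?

This is a Fibonacci-style word recurrence s(k) = s(k−2)·s(k−1): e.g. 88·38 = 8838.
Continuing: 3888388838388838 · 88383888383888388838388838 gives term 8.

388838883838883888383888383888388838388838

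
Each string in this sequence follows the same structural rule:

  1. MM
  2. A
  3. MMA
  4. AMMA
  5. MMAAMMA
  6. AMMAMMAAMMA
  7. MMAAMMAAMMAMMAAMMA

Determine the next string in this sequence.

AMMAMMAAMMAMMAAMMAAMMAMMAAMMA

From term 3 onward, concatenate the second-to-last term with the last: MM·A = MMA, A·MMA = AMMA, …
Continuing: AMMAMMAAMMA · MMAAMMAAMMAMMAAMMA gives term 8.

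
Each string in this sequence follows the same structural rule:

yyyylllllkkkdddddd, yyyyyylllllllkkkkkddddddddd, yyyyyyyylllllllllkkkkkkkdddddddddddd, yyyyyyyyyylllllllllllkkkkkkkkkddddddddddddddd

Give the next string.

yyyyyyyyyyyylllllllllllllkkkkkkkkkkkdddddddddddddddddd

The n-th term is 2n y's then 2n+1 l's then 2n-1 k's then 3n d's, where the shown terms are n = 2, 3, 4, 5.
At n = 6 the blocks have lengths 12, 13, 11, 18.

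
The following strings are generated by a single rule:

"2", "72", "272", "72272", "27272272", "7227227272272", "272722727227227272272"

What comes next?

From term 3 onward, concatenate the second-to-last term with the last: 2·72 = 272, 72·272 = 72272, …
Continuing: 7227227272272 · 272722727227227272272 gives term 8.

7227227272272272722727227227272272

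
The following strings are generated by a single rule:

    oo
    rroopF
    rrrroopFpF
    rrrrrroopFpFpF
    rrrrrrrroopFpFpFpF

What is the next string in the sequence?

rrrrrrrrrroopFpFpFpFpF

Each term wraps the previous one in rr on the left and pF on the right.
So the next term is rr·rrrrrrrroopFpFpFpF·pF.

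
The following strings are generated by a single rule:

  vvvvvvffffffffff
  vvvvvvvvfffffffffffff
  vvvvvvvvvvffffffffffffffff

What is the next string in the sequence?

vvvvvvvvvvvvfffffffffffffffffff

Each string has the form v^{2n} f^{3n+1}, where the shown terms are n = 3, 4, 5.
At n = 6 the blocks have lengths 12, 19.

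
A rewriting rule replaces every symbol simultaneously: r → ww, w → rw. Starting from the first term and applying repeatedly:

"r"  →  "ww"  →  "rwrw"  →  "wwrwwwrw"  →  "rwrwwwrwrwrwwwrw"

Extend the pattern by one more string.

Replace each of the 16 characters of rwrwwwrwrwrwwwrw in place — ww rw ww rw rw rw ww rw ww rw ww rw rw rw ww rw — and concatenate.

wwrwwwrwrwrwwwrwwwrwwwrwrwrwwwrw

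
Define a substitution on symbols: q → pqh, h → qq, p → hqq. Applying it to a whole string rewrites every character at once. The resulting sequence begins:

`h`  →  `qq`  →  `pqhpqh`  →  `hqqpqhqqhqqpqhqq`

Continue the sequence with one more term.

φ(hqqpqhqqhqqpqhqq) expands symbol-by-symbol to qq pqh pqh hqq pqh qq pqh pqh qq pqh pqh hqq pqh qq pqh pqh; joining the 16 pieces gives the next term.

qqpqhpqhhqqpqhqqpqhpqhqqpqhpqhhqqpqhqqpqhpqh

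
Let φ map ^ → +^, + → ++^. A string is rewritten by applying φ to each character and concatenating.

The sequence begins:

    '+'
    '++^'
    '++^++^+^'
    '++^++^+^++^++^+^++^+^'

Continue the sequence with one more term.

++^++^+^++^++^+^++^+^++^++^+^++^++^+^++^+^++^++^+^++^+^

Applying the rule to each of the 21 symbols of ++^++^+^++^++^+^++^+^ gives the pieces ++^ ++^ +^ ++^ ++^ +^ ++^ +^ ++^ ++^ +^ ++^ ++^ +^ ++^ +^ ++^ ++^ +^ ++^ +^, which concatenate to the answer.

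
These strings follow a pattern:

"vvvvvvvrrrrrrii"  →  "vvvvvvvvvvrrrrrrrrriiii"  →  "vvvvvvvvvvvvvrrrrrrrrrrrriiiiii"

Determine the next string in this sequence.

vvvvvvvvvvvvvvvvrrrrrrrrrrrrrrriiiiiiii

Each string has the form v^{3n+1} r^{3n} i^{2n-2}, where the shown terms are n = 2, 3, 4.
For the next term, n = 5, so the run lengths are 16, 15, 8.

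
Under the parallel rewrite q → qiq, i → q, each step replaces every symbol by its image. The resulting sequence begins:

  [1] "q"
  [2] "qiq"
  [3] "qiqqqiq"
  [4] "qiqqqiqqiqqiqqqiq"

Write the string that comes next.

Rewriting the 17 symbols of qiqqqiqqiqqiqqqiq one by one yields qiq q qiq qiq qiq q qiq qiq q qiq qiq q qiq qiq qiq q qiq; concatenated:

qiqqqiqqiqqiqqqiqqiqqqiqqiqqqiqqiqqiqqqiq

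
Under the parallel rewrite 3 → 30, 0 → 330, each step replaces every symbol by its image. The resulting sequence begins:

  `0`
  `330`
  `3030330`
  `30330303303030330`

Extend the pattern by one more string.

30330303033030330303033030330303303030330

Applying the rule to each of the 17 symbols of 30330303303030330 gives the pieces 30 330 30 30 330 30 330 30 30 330 30 330 30 330 30 30 330, which concatenate to the answer.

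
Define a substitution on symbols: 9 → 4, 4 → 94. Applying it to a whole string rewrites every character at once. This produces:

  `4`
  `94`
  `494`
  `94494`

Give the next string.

49494494

Rewriting each symbol of 94494: 9→4, 4→94, 4→94, 9→4, 4→94, which concatenates to 4 94 94 4 94.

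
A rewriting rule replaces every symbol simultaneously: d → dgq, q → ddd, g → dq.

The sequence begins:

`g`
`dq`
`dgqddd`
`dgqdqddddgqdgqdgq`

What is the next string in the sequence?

Rewriting the 17 symbols of dgqdqddddgqdgqdgq one by one yields dgq dq ddd dgq ddd dgq dgq dgq dgq dq ddd dgq dq ddd dgq dq ddd; concatenated:

dgqdqddddgqddddgqdgqdgqdgqdqddddgqdqddddgqdqddd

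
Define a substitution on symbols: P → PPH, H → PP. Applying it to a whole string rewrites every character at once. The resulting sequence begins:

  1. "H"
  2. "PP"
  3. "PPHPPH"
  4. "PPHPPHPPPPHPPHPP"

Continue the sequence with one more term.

Applying the rule to each of the 16 symbols of PPHPPHPPPPHPPHPP gives the pieces PPH PPH PP PPH PPH PP PPH PPH PPH PPH PP PPH PPH PP PPH PPH, which concatenate to the answer.

PPHPPHPPPPHPPHPPPPHPPHPPHPPHPPPPHPPHPPPPHPPH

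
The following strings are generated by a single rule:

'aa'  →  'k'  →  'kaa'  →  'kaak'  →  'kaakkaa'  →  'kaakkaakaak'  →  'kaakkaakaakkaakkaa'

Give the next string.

kaakkaakaakkaakkaakaakkaakaak

From term 3 onward, concatenate the last term with the second-to-last: k·aa = kaa, kaa·k = kaak, …
So term 8 is kaakkaakaakkaakkaa·kaakkaakaak.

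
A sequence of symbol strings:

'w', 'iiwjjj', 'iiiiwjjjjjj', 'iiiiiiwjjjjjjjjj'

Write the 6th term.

iiiiiiiiiiwjjjjjjjjjjjjjjj

s(k+1) = ii·s(k)·jjj, so each term gains ii as a prefix and jjj as a suffix.
From iiiiiiwjjjjjjjjj, 2 further steps: iiiiiiwjjjjjjjjj → iiiiiiiiwjjjjjjjjjjjj → (answer).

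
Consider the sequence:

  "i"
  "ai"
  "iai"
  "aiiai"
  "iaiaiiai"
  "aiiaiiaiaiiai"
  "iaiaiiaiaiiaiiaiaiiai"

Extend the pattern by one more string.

This is a Fibonacci-style word recurrence s(k) = s(k−2)·s(k−1): e.g. i·ai = iai.
So term 8 is aiiaiiaiaiiai·iaiaiiaiaiiaiiaiaiiai.

aiiaiiaiaiiaiiaiaiiaiaiiaiiaiaiiai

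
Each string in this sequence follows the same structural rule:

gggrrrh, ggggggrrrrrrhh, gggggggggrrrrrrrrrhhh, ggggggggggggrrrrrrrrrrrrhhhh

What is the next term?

Term n consists of 3n g's, followed by 3n r's, followed by n h's (n = 1, 2, …).
At n = 5 the blocks have lengths 15, 15, 5.

gggggggggggggggrrrrrrrrrrrrrrrhhhhh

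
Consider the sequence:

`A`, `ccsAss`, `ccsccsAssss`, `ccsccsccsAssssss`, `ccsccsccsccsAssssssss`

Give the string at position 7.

ccsccsccsccsccsccsAssssssssssss

Every step adds ccs to the front and ss to the end of the previous string.
From ccsccsccsccsAssssssss, 2 further steps: ccsccsccsccsAssssssss → ccsccsccsccsccsAssssssssss → (answer).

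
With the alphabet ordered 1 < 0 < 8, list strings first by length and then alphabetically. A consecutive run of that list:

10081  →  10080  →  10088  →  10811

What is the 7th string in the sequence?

Advancing 3 positions from 10811 through 10811 → 10810 → 10818 reaches term 7.

10801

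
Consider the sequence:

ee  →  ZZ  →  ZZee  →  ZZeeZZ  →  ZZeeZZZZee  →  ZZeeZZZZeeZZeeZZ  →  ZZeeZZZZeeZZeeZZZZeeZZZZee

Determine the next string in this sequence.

Each term (from the third on) is the previous term followed by the one before it: term 3 = ZZ·ee = ZZee.
The next term joins ZZeeZZZZeeZZeeZZZZeeZZZZee and ZZeeZZZZeeZZeeZZ.

ZZeeZZZZeeZZeeZZZZeeZZZZeeZZeeZZZZeeZZeeZZ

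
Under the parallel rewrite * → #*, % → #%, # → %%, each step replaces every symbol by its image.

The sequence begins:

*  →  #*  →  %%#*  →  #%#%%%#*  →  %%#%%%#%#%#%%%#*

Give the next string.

Applying the rule to each of the 16 symbols of %%#%%%#%#%#%%%#* gives the pieces #% #% %% #% #% #% %% #% %% #% %% #% #% #% %% #*, which concatenate to the answer.

#%#%%%#%#%#%%%#%%%#%%%#%#%#%%%#*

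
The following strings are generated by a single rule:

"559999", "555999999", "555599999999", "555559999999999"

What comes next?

555555999999999999

The n-th term is n 5's then 2n 9's, where the shown terms are n = 2, 3, 4, 5.
At n = 6 the blocks have lengths 6, 12.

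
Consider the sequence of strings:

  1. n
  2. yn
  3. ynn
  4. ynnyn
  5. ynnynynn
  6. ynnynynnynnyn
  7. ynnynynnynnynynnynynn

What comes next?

ynnynynnynnynynnynynnynnynynnynnyn

This is a Fibonacci-style word recurrence s(k) = s(k−1)·s(k−2): e.g. yn·n = ynn.
So term 8 is ynnynynnynnynynnynynn·ynnynynnynnyn.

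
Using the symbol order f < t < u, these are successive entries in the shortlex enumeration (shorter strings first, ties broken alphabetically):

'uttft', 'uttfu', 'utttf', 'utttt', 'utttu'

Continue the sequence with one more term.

Treat utttu as a base-3 numeral over the given alphabet and add one, carrying through any trailing u's.

uttuf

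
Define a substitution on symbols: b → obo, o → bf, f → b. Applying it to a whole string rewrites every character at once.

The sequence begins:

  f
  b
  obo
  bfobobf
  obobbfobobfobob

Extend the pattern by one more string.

bfobobfoboobobbfobobfobobbfobobfobo

Replace each of the 15 characters of obobbfobobfobob in place — bf obo bf obo obo b bf obo bf obo b bf obo bf obo — and concatenate.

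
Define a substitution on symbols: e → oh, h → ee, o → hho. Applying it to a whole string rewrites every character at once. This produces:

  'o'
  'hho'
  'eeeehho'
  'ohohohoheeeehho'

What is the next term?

hhoeehhoeehhoeehhoeeohohohoheeeehho

Replace each of the 15 characters of ohohohoheeeehho in place — hho ee hho ee hho ee hho ee oh oh oh oh ee ee hho — and concatenate.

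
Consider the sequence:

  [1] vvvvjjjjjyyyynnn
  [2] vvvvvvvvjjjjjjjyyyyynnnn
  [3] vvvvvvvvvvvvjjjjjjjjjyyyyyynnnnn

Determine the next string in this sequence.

The n-th term is 4n v's then 2n+3 j's then n+3 y's then n+2 n's (n = 1, 2, …).
Setting n = 4 gives 16, 11, 7, 6 characters in each block.

vvvvvvvvvvvvvvvvjjjjjjjjjjjyyyyyyynnnnnn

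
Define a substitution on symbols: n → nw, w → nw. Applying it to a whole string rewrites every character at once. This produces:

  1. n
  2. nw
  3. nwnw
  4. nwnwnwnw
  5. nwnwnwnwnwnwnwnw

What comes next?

nwnwnwnwnwnwnwnwnwnwnwnwnwnwnwnw

Replace each of the 16 characters of nwnwnwnwnwnwnwnw in place — nw nw nw nw nw nw nw nw nw nw nw nw nw nw nw nw — and concatenate.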